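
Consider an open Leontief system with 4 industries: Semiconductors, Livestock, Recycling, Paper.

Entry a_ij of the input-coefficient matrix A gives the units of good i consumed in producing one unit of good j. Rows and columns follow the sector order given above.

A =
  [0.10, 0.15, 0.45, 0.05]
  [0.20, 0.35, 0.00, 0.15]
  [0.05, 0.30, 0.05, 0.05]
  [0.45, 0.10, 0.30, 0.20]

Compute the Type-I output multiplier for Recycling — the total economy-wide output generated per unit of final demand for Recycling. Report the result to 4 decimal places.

I − A =
  [   0.90    -0.15    -0.45    -0.05]
  [  -0.20     0.65     0.00    -0.15]
  [  -0.05    -0.30     0.95    -0.05]
  [  -0.45    -0.10    -0.30     0.80]
Compute the cofactors C_ij = (−1)^(i+j)·(3×3 minor ij) of I−A; the adjugate is their transpose:
adj(I−A) = Cᵀ =
  [ 0.456500   0.231250   0.243750   0.087125]
  [ 0.215375   0.620250   0.145875   0.138875]
  [ 0.109125   0.223375   0.404750   0.074000]
  [ 0.324625   0.291375   0.307125   0.485625]
det(I−A) = Σ_j (I−A)_1j·C_1j = (0.90)(0.456500) + (-0.15)(0.215375) + (-0.45)(0.109125) + (-0.05)(0.324625) = 0.31320625
(I − A)⁻¹ = adj(I−A) / det(I−A) ≈
  [   1.45751     0.73833     0.77824     0.27817]
  [   0.68765     1.98032     0.46575     0.44340]
  [   0.34841     0.71319     1.29228     0.23627]
  [   1.03646     0.93030     0.98058     1.55050]
The output multiplier for sector j is the column-j sum of the Leontief inverse (I − A)⁻¹ = adj(I−A) / det(I−A).
Column 3 of adj(I−A): (0.243750, 0.145875, 0.404750, 0.307125); det(I−A) = 0.31320625.
m_3 = (0.243750 + 0.145875 + 0.404750 + 0.307125) / 0.31320625 = 1.1015 / 0.31320625 ≈ 3.5169.

m_3 = 3.5169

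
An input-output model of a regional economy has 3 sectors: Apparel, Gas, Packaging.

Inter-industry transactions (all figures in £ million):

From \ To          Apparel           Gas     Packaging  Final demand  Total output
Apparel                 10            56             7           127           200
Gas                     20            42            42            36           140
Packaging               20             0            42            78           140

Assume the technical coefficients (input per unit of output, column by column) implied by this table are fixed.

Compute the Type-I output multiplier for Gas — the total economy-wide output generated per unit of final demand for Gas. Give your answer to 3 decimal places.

Technical coefficients a_ij = z_ij / X_j:
  a_11 = 10/200 = 0.05, a_21 = 20/200 = 0.10, a_31 = 20/200 = 0.10
  a_12 = 56/140 = 0.40, a_22 = 42/140 = 0.30, a_32 = 0/140 = 0.00
  a_13 = 7/140 = 0.05, a_23 = 42/140 = 0.30, a_33 = 42/140 = 0.30
I − A =
  [   0.95    -0.40    -0.05]
  [  -0.10     0.70    -0.30]
  [  -0.10     0.00     0.70]
Cofactors of I−A, C_ij = (−1)^(i+j)·(minor ij) (rows/columns in the sector order above):
  C_11 = (0.70)(0.70) − (-0.30)(0.00) = 0.4900
  C_12 = −[(-0.10)(0.70) − (-0.30)(-0.10)] = 0.1000
  C_13 = (-0.10)(0.00) − (0.70)(-0.10) = 0.0700
  C_21 = −[(-0.40)(0.70) − (-0.05)(0.00)] = 0.2800
  C_22 = (0.95)(0.70) − (-0.05)(-0.10) = 0.6600
  C_23 = −[(0.95)(0.00) − (-0.40)(-0.10)] = 0.0400
  C_31 = (-0.40)(-0.30) − (-0.05)(0.70) = 0.1550
  C_32 = −[(0.95)(-0.30) − (-0.05)(-0.10)] = 0.2900
  C_33 = (0.95)(0.70) − (-0.40)(-0.10) = 0.6250
det(I−A) = Σ_j (I−A)_1j·C_1j = (0.95)(0.4900) + (-0.40)(0.1000) + (-0.05)(0.0700) = 0.4220
adj(I−A) = Cᵀ =
  [ 0.4900   0.2800   0.1550]
  [ 0.1000   0.6600   0.2900]
  [ 0.0700   0.0400   0.6250]
(I − A)⁻¹ = adj(I−A) / det(I−A) ≈
  [   1.1611     0.6635     0.3673]
  [   0.2370     1.5640     0.6872]
  [   0.1659     0.0948     1.4810]
The output multiplier for sector j is the column-j sum of the Leontief inverse (I − A)⁻¹ = adj(I−A) / det(I−A).
Column 2 of adj(I−A): (0.2800, 0.6600, 0.0400); det(I−A) = 0.4220.
m_2 = (0.2800 + 0.6600 + 0.0400) / 0.4220 = 0.98 / 0.4220 ≈ 2.322.

m_2 = 2.322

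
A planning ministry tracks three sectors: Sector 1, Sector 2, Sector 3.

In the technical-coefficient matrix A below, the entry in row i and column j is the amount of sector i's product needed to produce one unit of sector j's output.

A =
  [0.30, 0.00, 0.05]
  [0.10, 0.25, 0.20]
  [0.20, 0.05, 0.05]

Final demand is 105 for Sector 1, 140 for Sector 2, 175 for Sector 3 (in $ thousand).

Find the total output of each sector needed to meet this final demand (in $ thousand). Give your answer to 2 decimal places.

I − A =
  [   0.70     0.00    -0.05]
  [  -0.10     0.75    -0.20]
  [  -0.20    -0.05     0.95]
Cofactors of I−A, C_ij = (−1)^(i+j)·(minor ij) (rows/columns in the sector order above):
  C_11 = (0.75)(0.95) − (-0.20)(-0.05) = 0.7025
  C_12 = −[(-0.10)(0.95) − (-0.20)(-0.20)] = 0.1350
  C_13 = (-0.10)(-0.05) − (0.75)(-0.20) = 0.1550
  C_21 = −[(0.00)(0.95) − (-0.05)(-0.05)] = 0.0025
  C_22 = (0.70)(0.95) − (-0.05)(-0.20) = 0.6550
  C_23 = −[(0.70)(-0.05) − (0.00)(-0.20)] = 0.0350
  C_31 = (0.00)(-0.20) − (-0.05)(0.75) = 0.0375
  C_32 = −[(0.70)(-0.20) − (-0.05)(-0.10)] = 0.1450
  C_33 = (0.70)(0.75) − (0.00)(-0.10) = 0.5250
det(I−A) = Σ_j (I−A)_1j·C_1j = (0.70)(0.7025) + (0.00)(0.1350) + (-0.05)(0.1550) = 0.4840
adj(I−A) = Cᵀ =
  [ 0.7025   0.0025   0.0375]
  [ 0.1350   0.6550   0.1450]
  [ 0.1550   0.0350   0.5250]
(I − A)⁻¹ = adj(I−A) / det(I−A) ≈
  [   1.4514     0.0052     0.0775]
  [   0.2789     1.3533     0.2996]
  [   0.3202     0.0723     1.0847]
x = (I − A)⁻¹ d = adj(I−A)·d / det(I−A), with det(I−A) = 0.4840:
  x_1 = (0.7025·105 + 0.0025·140 + 0.0375·175) / 0.4840 = 80.675 / 0.4840 ≈ 166.68
  x_2 = (0.1350·105 + 0.6550·140 + 0.1450·175) / 0.4840 = 131.25 / 0.4840 ≈ 271.18
  x_3 = (0.1550·105 + 0.0350·140 + 0.5250·175) / 0.4840 = 113.05 / 0.4840 ≈ 233.57

x_1 = 166.68, x_2 = 271.18, x_3 = 233.57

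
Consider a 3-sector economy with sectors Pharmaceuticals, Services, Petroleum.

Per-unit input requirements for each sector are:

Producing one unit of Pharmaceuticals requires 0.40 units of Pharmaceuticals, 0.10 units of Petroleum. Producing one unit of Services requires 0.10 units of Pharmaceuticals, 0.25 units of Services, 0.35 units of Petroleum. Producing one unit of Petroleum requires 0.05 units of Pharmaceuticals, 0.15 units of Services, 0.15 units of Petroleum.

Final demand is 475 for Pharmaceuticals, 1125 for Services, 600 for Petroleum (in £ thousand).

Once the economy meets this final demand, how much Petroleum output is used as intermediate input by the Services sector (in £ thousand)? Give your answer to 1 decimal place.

I − A =
  [   0.60    -0.10    -0.05]
  [   0.00     0.75    -0.15]
  [  -0.10    -0.35     0.85]
Cofactors of I−A, C_ij = (−1)^(i+j)·(minor ij) (rows/columns in the sector order above):
  C_11 = (0.75)(0.85) − (-0.15)(-0.35) = 0.5850
  C_12 = −[(0.00)(0.85) − (-0.15)(-0.10)] = 0.0150
  C_13 = (0.00)(-0.35) − (0.75)(-0.10) = 0.0750
  C_21 = −[(-0.10)(0.85) − (-0.05)(-0.35)] = 0.1025
  C_22 = (0.60)(0.85) − (-0.05)(-0.10) = 0.5050
  C_23 = −[(0.60)(-0.35) − (-0.10)(-0.10)] = 0.2200
  C_31 = (-0.10)(-0.15) − (-0.05)(0.75) = 0.0525
  C_32 = −[(0.60)(-0.15) − (-0.05)(0.00)] = 0.0900
  C_33 = (0.60)(0.75) − (-0.10)(0.00) = 0.4500
det(I−A) = Σ_j (I−A)_1j·C_1j = (0.60)(0.5850) + (-0.10)(0.0150) + (-0.05)(0.0750) = 0.34575
adj(I−A) = Cᵀ =
  [ 0.5850   0.1025   0.0525]
  [ 0.0150   0.5050   0.0900]
  [ 0.0750   0.2200   0.4500]
(I − A)⁻¹ = adj(I−A) / det(I−A) ≈
  [   1.6920     0.2965     0.1518]
  [   0.0434     1.4606     0.2603]
  [   0.2169     0.6363     1.3015]
First solve x = (I − A)⁻¹ d = adj(I−A)·d / det(I−A); in particular x_2 = (0.0150·475 + 0.5050·1125 + 0.0900·600) / 0.34575 = 629.25 / 0.34575 ≈ 1819.957.
Intermediate flow from 3 to 2: z_32 = a_32 · x_2 = 0.35 × 629.25 / 0.34575 = 220.2375 / 0.34575 ≈ 637.0.

z_32 = 637.0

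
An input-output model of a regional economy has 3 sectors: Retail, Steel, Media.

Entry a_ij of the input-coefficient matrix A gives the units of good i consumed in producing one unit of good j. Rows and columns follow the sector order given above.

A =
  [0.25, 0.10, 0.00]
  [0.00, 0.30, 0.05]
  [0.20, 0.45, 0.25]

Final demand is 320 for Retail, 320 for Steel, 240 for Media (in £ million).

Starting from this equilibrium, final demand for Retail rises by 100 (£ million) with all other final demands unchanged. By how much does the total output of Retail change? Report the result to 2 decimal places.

I − A =
  [   0.75    -0.10     0.00]
  [   0.00     0.70    -0.05]
  [  -0.20    -0.45     0.75]
Cofactors of I−A, C_ij = (−1)^(i+j)·(minor ij) (rows/columns in the sector order above):
  C_11 = (0.70)(0.75) − (-0.05)(-0.45) = 0.5025
  C_12 = −[(0.00)(0.75) − (-0.05)(-0.20)] = 0.0100
  C_13 = (0.00)(-0.45) − (0.70)(-0.20) = 0.1400
  C_21 = −[(-0.10)(0.75) − (0.00)(-0.45)] = 0.0750
  C_22 = (0.75)(0.75) − (0.00)(-0.20) = 0.5625
  C_23 = −[(0.75)(-0.45) − (-0.10)(-0.20)] = 0.3575
  C_31 = (-0.10)(-0.05) − (0.00)(0.70) = 0.0050
  C_32 = −[(0.75)(-0.05) − (0.00)(0.00)] = 0.0375
  C_33 = (0.75)(0.70) − (-0.10)(0.00) = 0.5250
det(I−A) = Σ_j (I−A)_1j·C_1j = (0.75)(0.5025) + (-0.10)(0.0100) + (0.00)(0.1400) = 0.375875
adj(I−A) = Cᵀ =
  [ 0.5025   0.0750   0.0050]
  [ 0.0100   0.5625   0.0375]
  [ 0.1400   0.3575   0.5250]
(I − A)⁻¹ = adj(I−A) / det(I−A) ≈
  [   1.3369     0.1995     0.0133]
  [   0.0266     1.4965     0.0998]
  [   0.3725     0.9511     1.3967]
Δx = (I − A)⁻¹ Δd with Δd having +100 in the Retail component and 0 elsewhere.
So Δx_1 = L_11 · (+100), where L_11 = adj(I−A)_11 / det(I−A) = 0.5025 / 0.375875.
Δx_1 = 0.5025 × (+100) / 0.375875 = 50.25 / 0.375875 ≈ 133.69.

Δx_1 = 133.69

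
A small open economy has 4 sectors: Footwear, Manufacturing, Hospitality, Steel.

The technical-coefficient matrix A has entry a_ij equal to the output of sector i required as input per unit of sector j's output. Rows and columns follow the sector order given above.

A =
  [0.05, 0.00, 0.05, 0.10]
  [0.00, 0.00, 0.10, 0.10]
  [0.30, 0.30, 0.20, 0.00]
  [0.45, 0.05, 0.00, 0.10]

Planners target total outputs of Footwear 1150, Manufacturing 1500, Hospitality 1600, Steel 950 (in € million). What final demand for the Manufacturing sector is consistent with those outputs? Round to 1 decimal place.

I − A =
  [   0.95     0.00    -0.05    -0.10]
  [   0.00     1.00    -0.10    -0.10]
  [  -0.30    -0.30     0.80     0.00]
  [  -0.45    -0.05     0.00     0.90]
d = (I − A) x:
  d_F = (+0.95)·1150 + (+0.00)·1500 + (-0.05)·1600 + (-0.10)·950 = 917.5
  d_M = (+0.00)·1150 + (+1.00)·1500 + (-0.10)·1600 + (-0.10)·950 = 1245.0
  d_H = (-0.30)·1150 + (-0.30)·1500 + (+0.80)·1600 + (+0.00)·950 = 485.0
  d_S = (-0.45)·1150 + (-0.05)·1500 + (+0.00)·1600 + (+0.90)·950 = 262.5

d_M = 1245.0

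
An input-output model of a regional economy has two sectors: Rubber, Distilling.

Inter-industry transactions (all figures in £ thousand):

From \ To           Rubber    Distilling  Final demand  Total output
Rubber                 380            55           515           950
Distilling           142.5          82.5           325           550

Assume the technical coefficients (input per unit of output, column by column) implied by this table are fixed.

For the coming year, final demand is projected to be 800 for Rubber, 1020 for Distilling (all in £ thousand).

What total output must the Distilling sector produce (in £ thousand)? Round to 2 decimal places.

x_2 = 1478.79

Technical coefficients a_ij = z_ij / X_j:
  a_11 = 380/950 = 0.40, a_21 = 142.5/950 = 0.15
  a_12 = 55/550 = 0.10, a_22 = 82.5/550 = 0.15
I − A =
  [   0.60    -0.10]
  [  -0.15     0.85]
det(I−A) = (0.60)(0.85) − (-0.10)(-0.15) = 0.4950
adj(I−A) = [[0.85, 0.10], [0.15, 0.60]]
(I − A)⁻¹ = adj(I−A) / det(I−A) ≈
  [   1.7172     0.2020]
  [   0.3030     1.2121]
x = (I − A)⁻¹ d = adj(I−A)·d / det(I−A), with det(I−A) = 0.4950:
  x_1 = (0.85·800 + 0.10·1020) / 0.4950 = 782.00 / 0.4950 ≈ 1579.80
  x_2 = (0.15·800 + 0.60·1020) / 0.4950 = 732.00 / 0.4950 ≈ 1478.79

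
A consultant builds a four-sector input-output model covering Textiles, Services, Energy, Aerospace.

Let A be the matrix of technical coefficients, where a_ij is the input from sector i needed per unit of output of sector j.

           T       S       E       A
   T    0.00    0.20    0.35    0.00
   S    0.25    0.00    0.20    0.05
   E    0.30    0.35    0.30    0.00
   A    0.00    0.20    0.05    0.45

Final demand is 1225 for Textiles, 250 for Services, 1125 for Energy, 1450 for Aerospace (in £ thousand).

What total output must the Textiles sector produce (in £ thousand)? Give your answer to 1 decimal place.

x_T = 2960.8

I − A =
  [   1.00    -0.20    -0.35     0.00]
  [  -0.25     1.00    -0.20    -0.05]
  [  -0.30    -0.35     0.70     0.00]
  [   0.00    -0.20    -0.05     0.55]
Compute the cofactors C_ij = (−1)^(i+j)·(3×3 minor ij) of I−A; the adjugate is their transpose:
adj(I−A) = Cᵀ =
  [ 0.338625   0.144375   0.211500   0.013125]
  [ 0.130000   0.327250   0.160625   0.029750]
  [ 0.210125   0.225500   0.512500   0.020500]
  [ 0.066375   0.139500   0.105000   0.447375]
det(I−A) = Σ_j (I−A)_1j·C_1j = (1.00)(0.338625) + (-0.20)(0.130000) + (-0.35)(0.210125) + (0.00)(0.066375) = 0.23908125
(I − A)⁻¹ = adj(I−A) / det(I−A) ≈
  [   1.4164     0.6039     0.8846     0.0549]
  [   0.5437     1.3688     0.6718     0.1244]
  [   0.8789     0.9432     2.1436     0.0857]
  [   0.2776     0.5835     0.4392     1.8712]
x = (I − A)⁻¹ d = adj(I−A)·d / det(I−A), with det(I−A) = 0.23908125:
  x_T = (0.338625·1225 + 0.144375·250 + 0.211500·1125 + 0.013125·1450) / 0.23908125 = 707.878125 / 0.23908125 ≈ 2960.8
  x_S = (0.130000·1225 + 0.327250·250 + 0.160625·1125 + 0.029750·1450) / 0.23908125 = 464.903125 / 0.23908125 ≈ 1944.5
  x_E = (0.210125·1225 + 0.225500·250 + 0.512500·1125 + 0.020500·1450) / 0.23908125 = 920.065625 / 0.23908125 ≈ 3848.3
  x_A = (0.066375·1225 + 0.139500·250 + 0.105000·1125 + 0.447375·1450) / 0.23908125 = 883.003125 / 0.23908125 ≈ 3693.3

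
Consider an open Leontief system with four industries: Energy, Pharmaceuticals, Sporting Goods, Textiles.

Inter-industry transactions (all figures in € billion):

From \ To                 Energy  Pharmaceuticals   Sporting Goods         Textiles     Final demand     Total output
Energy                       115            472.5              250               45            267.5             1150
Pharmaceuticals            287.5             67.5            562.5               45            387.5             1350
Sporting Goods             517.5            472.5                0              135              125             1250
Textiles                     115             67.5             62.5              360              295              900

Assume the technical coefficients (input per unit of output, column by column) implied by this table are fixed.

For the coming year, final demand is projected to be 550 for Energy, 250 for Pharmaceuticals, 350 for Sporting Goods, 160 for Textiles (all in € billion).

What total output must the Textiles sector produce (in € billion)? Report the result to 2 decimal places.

x_4 = 826.67

Technical coefficients a_ij = z_ij / X_j:
  a_11 = 115/1150 = 0.10, a_21 = 287.5/1150 = 0.25, a_31 = 517.5/1150 = 0.45, a_41 = 115/1150 = 0.10
  a_12 = 472.5/1350 = 0.35, a_22 = 67.5/1350 = 0.05, a_32 = 472.5/1350 = 0.35, a_42 = 67.5/1350 = 0.05
  a_13 = 250/1250 = 0.20, a_23 = 562.5/1250 = 0.45, a_33 = 0/1250 = 0.00, a_43 = 62.5/1250 = 0.05
  a_14 = 45/900 = 0.05, a_24 = 45/900 = 0.05, a_34 = 135/900 = 0.15, a_44 = 360/900 = 0.40
I − A =
  [   0.90    -0.35    -0.20    -0.05]
  [  -0.25     0.95    -0.45    -0.05]
  [  -0.45    -0.35     1.00    -0.15]
  [  -0.10    -0.05    -0.05     0.60]
Compute the cofactors C_ij = (−1)^(i+j)·(3×3 minor ij) of I−A; the adjugate is their transpose:
adj(I−A) = Cᵀ =
  [ 0.461625   0.254250   0.212375   0.112750]
  [ 0.282500   0.470125   0.274625   0.131375]
  [ 0.325750   0.294875   0.451125   0.164500]
  [ 0.127625   0.106125   0.095875   0.451875]
det(I−A) = Σ_j (I−A)_1j·C_1j = (0.90)(0.461625) + (-0.35)(0.282500) + (-0.20)(0.325750) + (-0.05)(0.127625) = 0.24505625
(I − A)⁻¹ = adj(I−A) / det(I−A) ≈
  [   1.8838     1.0375     0.8666     0.4601]
  [   1.1528     1.9184     1.1207     0.5361]
  [   1.3293     1.2033     1.8409     0.6713]
  [   0.5208     0.4331     0.3912     1.8440]
x = (I − A)⁻¹ d = adj(I−A)·d / det(I−A), with det(I−A) = 0.24505625:
  x_1 = (0.461625·550 + 0.254250·250 + 0.212375·350 + 0.112750·160) / 0.24505625 = 409.8275 / 0.24505625 ≈ 1672.38
  x_2 = (0.282500·550 + 0.470125·250 + 0.274625·350 + 0.131375·160) / 0.24505625 = 390.045 / 0.24505625 ≈ 1591.65
  x_3 = (0.325750·550 + 0.294875·250 + 0.451125·350 + 0.164500·160) / 0.24505625 = 437.095 / 0.24505625 ≈ 1783.65
  x_4 = (0.127625·550 + 0.106125·250 + 0.095875·350 + 0.451875·160) / 0.24505625 = 202.58125 / 0.24505625 ≈ 826.67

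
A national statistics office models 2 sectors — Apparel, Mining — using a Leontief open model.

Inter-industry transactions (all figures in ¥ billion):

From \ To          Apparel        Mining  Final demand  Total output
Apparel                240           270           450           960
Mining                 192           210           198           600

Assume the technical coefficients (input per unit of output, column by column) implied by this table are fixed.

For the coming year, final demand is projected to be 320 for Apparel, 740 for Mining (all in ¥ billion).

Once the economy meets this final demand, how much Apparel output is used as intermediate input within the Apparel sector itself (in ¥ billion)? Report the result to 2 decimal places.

Technical coefficients a_ij = z_ij / X_j:
  a_AA = 240/960 = 0.25, a_MA = 192/960 = 0.20
  a_AM = 270/600 = 0.45, a_MM = 210/600 = 0.35
I − A =
  [   0.75    -0.45]
  [  -0.20     0.65]
det(I−A) = (0.75)(0.65) − (-0.45)(-0.20) = 0.3975
adj(I−A) = [[0.65, 0.45], [0.20, 0.75]]
(I − A)⁻¹ = adj(I−A) / det(I−A) ≈
  [   1.6352     1.1321]
  [   0.5031     1.8868]
First solve x = (I − A)⁻¹ d = adj(I−A)·d / det(I−A); in particular x_A = (0.65·320 + 0.45·740) / 0.3975 = 541.00 / 0.3975 ≈ 1361.0063.
Intermediate flow from A to A: z_AA = a_AA · x_A = 0.25 × 541.00 / 0.3975 = 135.25 / 0.3975 ≈ 340.25.

z_AA = 340.25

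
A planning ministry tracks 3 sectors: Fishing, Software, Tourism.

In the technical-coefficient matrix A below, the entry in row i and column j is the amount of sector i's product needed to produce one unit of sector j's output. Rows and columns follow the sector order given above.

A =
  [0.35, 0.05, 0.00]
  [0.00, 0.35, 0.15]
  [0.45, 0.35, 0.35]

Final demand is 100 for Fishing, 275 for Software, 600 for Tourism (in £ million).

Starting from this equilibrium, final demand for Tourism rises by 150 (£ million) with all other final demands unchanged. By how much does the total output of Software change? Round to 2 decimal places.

Δx_S = 61.68

I − A =
  [   0.65    -0.05     0.00]
  [   0.00     0.65    -0.15]
  [  -0.45    -0.35     0.65]
Cofactors of I−A, C_ij = (−1)^(i+j)·(minor ij) (rows/columns in the sector order above):
  C_11 = (0.65)(0.65) − (-0.15)(-0.35) = 0.3700
  C_12 = −[(0.00)(0.65) − (-0.15)(-0.45)] = 0.0675
  C_13 = (0.00)(-0.35) − (0.65)(-0.45) = 0.2925
  C_21 = −[(-0.05)(0.65) − (0.00)(-0.35)] = 0.0325
  C_22 = (0.65)(0.65) − (0.00)(-0.45) = 0.4225
  C_23 = −[(0.65)(-0.35) − (-0.05)(-0.45)] = 0.2500
  C_31 = (-0.05)(-0.15) − (0.00)(0.65) = 0.0075
  C_32 = −[(0.65)(-0.15) − (0.00)(0.00)] = 0.0975
  C_33 = (0.65)(0.65) − (-0.05)(0.00) = 0.4225
det(I−A) = Σ_j (I−A)_1j·C_1j = (0.65)(0.3700) + (-0.05)(0.0675) + (0.00)(0.2925) = 0.237125
adj(I−A) = Cᵀ =
  [ 0.3700   0.0325   0.0075]
  [ 0.0675   0.4225   0.0975]
  [ 0.2925   0.2500   0.4225]
(I − A)⁻¹ = adj(I−A) / det(I−A) ≈
  [   1.5604     0.1371     0.0316]
  [   0.2847     1.7818     0.4112]
  [   1.2335     1.0543     1.7818]
Δx = (I − A)⁻¹ Δd with Δd having +150 in the Tourism component and 0 elsewhere.
So Δx_S = L_ST · (+150), where L_ST = adj(I−A)_ST / det(I−A) = 0.0975 / 0.237125.
Δx_S = 0.0975 × (+150) / 0.237125 = 14.625 / 0.237125 ≈ 61.68.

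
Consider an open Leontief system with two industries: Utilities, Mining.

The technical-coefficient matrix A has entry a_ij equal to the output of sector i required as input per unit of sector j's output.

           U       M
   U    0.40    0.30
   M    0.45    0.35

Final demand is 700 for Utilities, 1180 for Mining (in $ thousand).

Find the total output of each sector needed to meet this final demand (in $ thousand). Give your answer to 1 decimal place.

x_U = 3172.5, x_M = 4011.8

I − A =
  [   0.60    -0.30]
  [  -0.45     0.65]
det(I−A) = (0.60)(0.65) − (-0.30)(-0.45) = 0.2550
adj(I−A) = [[0.65, 0.30], [0.45, 0.60]]
(I − A)⁻¹ = adj(I−A) / det(I−A) ≈
  [   2.5490     1.1765]
  [   1.7647     2.3529]
x = (I − A)⁻¹ d = adj(I−A)·d / det(I−A), with det(I−A) = 0.2550:
  x_U = (0.65·700 + 0.30·1180) / 0.2550 = 809.00 / 0.2550 ≈ 3172.5
  x_M = (0.45·700 + 0.60·1180) / 0.2550 = 1023.00 / 0.2550 ≈ 4011.8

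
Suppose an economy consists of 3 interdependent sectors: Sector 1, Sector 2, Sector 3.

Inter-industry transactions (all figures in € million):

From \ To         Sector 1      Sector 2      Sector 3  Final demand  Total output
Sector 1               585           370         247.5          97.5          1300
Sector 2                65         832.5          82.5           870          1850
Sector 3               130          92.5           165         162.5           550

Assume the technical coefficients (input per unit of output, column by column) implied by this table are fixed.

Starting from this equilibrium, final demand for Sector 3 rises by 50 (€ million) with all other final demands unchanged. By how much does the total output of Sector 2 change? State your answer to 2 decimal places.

Δx_2 = 30.57

Technical coefficients a_ij = z_ij / X_j:
  a_11 = 585/1300 = 0.45, a_21 = 65/1300 = 0.05, a_31 = 130/1300 = 0.10
  a_12 = 370/1850 = 0.20, a_22 = 832.5/1850 = 0.45, a_32 = 92.5/1850 = 0.05
  a_13 = 247.5/550 = 0.45, a_23 = 82.5/550 = 0.15, a_33 = 165/550 = 0.30
I − A =
  [   0.55    -0.20    -0.45]
  [  -0.05     0.55    -0.15]
  [  -0.10    -0.05     0.70]
Cofactors of I−A, C_ij = (−1)^(i+j)·(minor ij) (rows/columns in the sector order above):
  C_11 = (0.55)(0.70) − (-0.15)(-0.05) = 0.3775
  C_12 = −[(-0.05)(0.70) − (-0.15)(-0.10)] = 0.0500
  C_13 = (-0.05)(-0.05) − (0.55)(-0.10) = 0.0575
  C_21 = −[(-0.20)(0.70) − (-0.45)(-0.05)] = 0.1625
  C_22 = (0.55)(0.70) − (-0.45)(-0.10) = 0.3400
  C_23 = −[(0.55)(-0.05) − (-0.20)(-0.10)] = 0.0475
  C_31 = (-0.20)(-0.15) − (-0.45)(0.55) = 0.2775
  C_32 = −[(0.55)(-0.15) − (-0.45)(-0.05)] = 0.1050
  C_33 = (0.55)(0.55) − (-0.20)(-0.05) = 0.2925
det(I−A) = Σ_j (I−A)_1j·C_1j = (0.55)(0.3775) + (-0.20)(0.0500) + (-0.45)(0.0575) = 0.17175
adj(I−A) = Cᵀ =
  [ 0.3775   0.1625   0.2775]
  [ 0.0500   0.3400   0.1050]
  [ 0.0575   0.0475   0.2925]
(I − A)⁻¹ = adj(I−A) / det(I−A) ≈
  [   2.1980     0.9461     1.6157]
  [   0.2911     1.9796     0.6114]
  [   0.3348     0.2766     1.7031]
Δx = (I − A)⁻¹ Δd with Δd having +50 in the Sector 3 component and 0 elsewhere.
So Δx_2 = L_23 · (+50), where L_23 = adj(I−A)_23 / det(I−A) = 0.1050 / 0.17175.
Δx_2 = 0.1050 × (+50) / 0.17175 = 5.25 / 0.17175 ≈ 30.57.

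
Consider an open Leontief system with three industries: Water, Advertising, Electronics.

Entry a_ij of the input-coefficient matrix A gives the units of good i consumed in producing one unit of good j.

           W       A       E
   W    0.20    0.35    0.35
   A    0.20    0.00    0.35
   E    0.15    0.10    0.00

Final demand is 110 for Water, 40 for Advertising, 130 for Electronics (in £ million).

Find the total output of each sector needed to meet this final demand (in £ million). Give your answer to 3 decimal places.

I − A =
  [   0.80    -0.35    -0.35]
  [  -0.20     1.00    -0.35]
  [  -0.15    -0.10     1.00]
Cofactors of I−A, C_ij = (−1)^(i+j)·(minor ij) (rows/columns in the sector order above):
  C_11 = (1.00)(1.00) − (-0.35)(-0.10) = 0.9650
  C_12 = −[(-0.20)(1.00) − (-0.35)(-0.15)] = 0.2525
  C_13 = (-0.20)(-0.10) − (1.00)(-0.15) = 0.1700
  C_21 = −[(-0.35)(1.00) − (-0.35)(-0.10)] = 0.3850
  C_22 = (0.80)(1.00) − (-0.35)(-0.15) = 0.7475
  C_23 = −[(0.80)(-0.10) − (-0.35)(-0.15)] = 0.1325
  C_31 = (-0.35)(-0.35) − (-0.35)(1.00) = 0.4725
  C_32 = −[(0.80)(-0.35) − (-0.35)(-0.20)] = 0.3500
  C_33 = (0.80)(1.00) − (-0.35)(-0.20) = 0.7300
det(I−A) = Σ_j (I−A)_1j·C_1j = (0.80)(0.9650) + (-0.35)(0.2525) + (-0.35)(0.1700) = 0.624125
adj(I−A) = Cᵀ =
  [ 0.9650   0.3850   0.4725]
  [ 0.2525   0.7475   0.3500]
  [ 0.1700   0.1325   0.7300]
(I − A)⁻¹ = adj(I−A) / det(I−A) ≈
  [   1.5462     0.6169     0.7571]
  [   0.4046     1.1977     0.5608]
  [   0.2724     0.2123     1.1696]
x = (I − A)⁻¹ d = adj(I−A)·d / det(I−A), with det(I−A) = 0.624125:
  x_W = (0.9650·110 + 0.3850·40 + 0.4725·130) / 0.624125 = 182.975 / 0.624125 ≈ 293.170
  x_A = (0.2525·110 + 0.7475·40 + 0.3500·130) / 0.624125 = 103.175 / 0.624125 ≈ 165.311
  x_E = (0.1700·110 + 0.1325·40 + 0.7300·130) / 0.624125 = 118.90 / 0.624125 ≈ 190.507

x_W = 293.170, x_A = 165.311, x_E = 190.507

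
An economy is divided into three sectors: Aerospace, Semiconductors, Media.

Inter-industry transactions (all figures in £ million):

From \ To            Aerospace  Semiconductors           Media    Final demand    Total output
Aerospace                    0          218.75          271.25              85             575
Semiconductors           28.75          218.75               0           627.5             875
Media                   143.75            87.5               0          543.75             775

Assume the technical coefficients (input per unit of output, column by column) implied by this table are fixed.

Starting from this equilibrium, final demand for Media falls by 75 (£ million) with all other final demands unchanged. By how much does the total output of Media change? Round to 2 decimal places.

Δx_M = -82.54

Technical coefficients a_ij = z_ij / X_j:
  a_AA = 0/575 = 0.00, a_SA = 28.75/575 = 0.05, a_MA = 143.75/575 = 0.25
  a_AS = 218.75/875 = 0.25, a_SS = 218.75/875 = 0.25, a_MS = 87.5/875 = 0.10
  a_AM = 271.25/775 = 0.35, a_SM = 0/775 = 0.00, a_MM = 0/775 = 0.00
I − A =
  [   1.00    -0.25    -0.35]
  [  -0.05     0.75     0.00]
  [  -0.25    -0.10     1.00]
Cofactors of I−A, C_ij = (−1)^(i+j)·(minor ij) (rows/columns in the sector order above):
  C_11 = (0.75)(1.00) − (0.00)(-0.10) = 0.7500
  C_12 = −[(-0.05)(1.00) − (0.00)(-0.25)] = 0.0500
  C_13 = (-0.05)(-0.10) − (0.75)(-0.25) = 0.1925
  C_21 = −[(-0.25)(1.00) − (-0.35)(-0.10)] = 0.2850
  C_22 = (1.00)(1.00) − (-0.35)(-0.25) = 0.9125
  C_23 = −[(1.00)(-0.10) − (-0.25)(-0.25)] = 0.1625
  C_31 = (-0.25)(0.00) − (-0.35)(0.75) = 0.2625
  C_32 = −[(1.00)(0.00) − (-0.35)(-0.05)] = 0.0175
  C_33 = (1.00)(0.75) − (-0.25)(-0.05) = 0.7375
det(I−A) = Σ_j (I−A)_1j·C_1j = (1.00)(0.7500) + (-0.25)(0.0500) + (-0.35)(0.1925) = 0.670125
adj(I−A) = Cᵀ =
  [ 0.7500   0.2850   0.2625]
  [ 0.0500   0.9125   0.0175]
  [ 0.1925   0.1625   0.7375]
(I − A)⁻¹ = adj(I−A) / det(I−A) ≈
  [   1.1192     0.4253     0.3917]
  [   0.0746     1.3617     0.0261]
  [   0.2873     0.2425     1.1005]
Δx = (I − A)⁻¹ Δd with Δd having -75 in the Media component and 0 elsewhere.
So Δx_M = L_MM · (-75), where L_MM = adj(I−A)_MM / det(I−A) = 0.7375 / 0.670125.
Δx_M = 0.7375 × (-75) / 0.670125 = -55.3125 / 0.670125 ≈ -82.54.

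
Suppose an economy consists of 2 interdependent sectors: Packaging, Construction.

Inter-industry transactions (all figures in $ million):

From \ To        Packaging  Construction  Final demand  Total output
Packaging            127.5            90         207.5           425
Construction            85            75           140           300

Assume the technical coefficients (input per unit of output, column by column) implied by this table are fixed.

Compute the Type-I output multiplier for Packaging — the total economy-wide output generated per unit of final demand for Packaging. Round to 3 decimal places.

m_P = 2.043

Technical coefficients a_ij = z_ij / X_j:
  a_PP = 127.5/425 = 0.30, a_CP = 85/425 = 0.20
  a_PC = 90/300 = 0.30, a_CC = 75/300 = 0.25
I − A =
  [   0.70    -0.30]
  [  -0.20     0.75]
det(I−A) = (0.70)(0.75) − (-0.30)(-0.20) = 0.4650
adj(I−A) = [[0.75, 0.30], [0.20, 0.70]]
(I − A)⁻¹ = adj(I−A) / det(I−A) ≈
  [   1.6129     0.6452]
  [   0.4301     1.5054]
The output multiplier for sector j is the column-j sum of the Leontief inverse (I − A)⁻¹ = adj(I−A) / det(I−A).
Column P of adj(I−A): (0.75, 0.20); det(I−A) = 0.4650.
m_P = (0.75 + 0.20) / 0.4650 = 0.95 / 0.4650 ≈ 2.043.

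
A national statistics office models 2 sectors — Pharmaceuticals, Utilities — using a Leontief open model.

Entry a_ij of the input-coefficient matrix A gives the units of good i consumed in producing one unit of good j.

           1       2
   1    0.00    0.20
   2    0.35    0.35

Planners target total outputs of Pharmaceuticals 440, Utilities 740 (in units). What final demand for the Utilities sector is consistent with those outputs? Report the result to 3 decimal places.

d_2 = 327.000

I − A =
  [   1.00    -0.20]
  [  -0.35     0.65]
d = (I − A) x:
  d_1 = (+1.00)·440 + (-0.20)·740 = 292.000
  d_2 = (-0.35)·440 + (+0.65)·740 = 327.000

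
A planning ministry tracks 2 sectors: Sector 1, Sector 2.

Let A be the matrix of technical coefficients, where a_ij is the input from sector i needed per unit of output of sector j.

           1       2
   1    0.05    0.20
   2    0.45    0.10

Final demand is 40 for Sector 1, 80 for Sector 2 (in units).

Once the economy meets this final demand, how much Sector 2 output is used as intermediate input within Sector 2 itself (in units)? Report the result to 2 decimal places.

I − A =
  [   0.95    -0.20]
  [  -0.45     0.90]
det(I−A) = (0.95)(0.90) − (-0.20)(-0.45) = 0.7650
adj(I−A) = [[0.90, 0.20], [0.45, 0.95]]
(I − A)⁻¹ = adj(I−A) / det(I−A) ≈
  [   1.1765     0.2614]
  [   0.5882     1.2418]
First solve x = (I − A)⁻¹ d = adj(I−A)·d / det(I−A); in particular x_2 = (0.45·40 + 0.95·80) / 0.7650 = 94.00 / 0.7650 ≈ 122.8758.
Intermediate flow from 2 to 2: z_22 = a_22 · x_2 = 0.10 × 94.00 / 0.7650 = 9.40 / 0.7650 ≈ 12.29.

z_22 = 12.29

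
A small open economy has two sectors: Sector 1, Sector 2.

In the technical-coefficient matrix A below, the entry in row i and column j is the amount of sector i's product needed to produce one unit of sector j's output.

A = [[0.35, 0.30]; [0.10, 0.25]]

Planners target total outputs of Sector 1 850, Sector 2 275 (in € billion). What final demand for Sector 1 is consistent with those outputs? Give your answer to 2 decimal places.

d_1 = 470.00

I − A =
  [   0.65    -0.30]
  [  -0.10     0.75]
d = (I − A) x:
  d_1 = (+0.65)·850 + (-0.30)·275 = 470.00
  d_2 = (-0.10)·850 + (+0.75)·275 = 121.25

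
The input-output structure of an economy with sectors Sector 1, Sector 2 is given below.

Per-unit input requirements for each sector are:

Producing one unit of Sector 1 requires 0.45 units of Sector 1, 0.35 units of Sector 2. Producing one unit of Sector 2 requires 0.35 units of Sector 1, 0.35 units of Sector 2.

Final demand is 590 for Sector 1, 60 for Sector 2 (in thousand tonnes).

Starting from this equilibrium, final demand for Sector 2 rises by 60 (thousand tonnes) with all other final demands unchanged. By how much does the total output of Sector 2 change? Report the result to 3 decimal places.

I − A =
  [   0.55    -0.35]
  [  -0.35     0.65]
det(I−A) = (0.55)(0.65) − (-0.35)(-0.35) = 0.2350
adj(I−A) = [[0.65, 0.35], [0.35, 0.55]]
(I − A)⁻¹ = adj(I−A) / det(I−A) ≈
  [   2.7660     1.4894]
  [   1.4894     2.3404]
Δx = (I − A)⁻¹ Δd with Δd having +60 in the Sector 2 component and 0 elsewhere.
So Δx_2 = L_22 · (+60), where L_22 = adj(I−A)_22 / det(I−A) = 0.55 / 0.2350.
Δx_2 = 0.55 × (+60) / 0.2350 = 33.00 / 0.2350 ≈ 140.426.

Δx_2 = 140.426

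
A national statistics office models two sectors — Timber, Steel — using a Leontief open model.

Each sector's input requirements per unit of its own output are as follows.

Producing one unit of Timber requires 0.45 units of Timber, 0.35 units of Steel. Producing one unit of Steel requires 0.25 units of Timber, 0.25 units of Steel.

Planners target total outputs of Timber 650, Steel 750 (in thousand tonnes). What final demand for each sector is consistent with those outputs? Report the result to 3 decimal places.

I − A =
  [   0.55    -0.25]
  [  -0.35     0.75]
d = (I − A) x:
  d_1 = (+0.55)·650 + (-0.25)·750 = 170.000
  d_2 = (-0.35)·650 + (+0.75)·750 = 335.000

d_1 = 170.000, d_2 = 335.000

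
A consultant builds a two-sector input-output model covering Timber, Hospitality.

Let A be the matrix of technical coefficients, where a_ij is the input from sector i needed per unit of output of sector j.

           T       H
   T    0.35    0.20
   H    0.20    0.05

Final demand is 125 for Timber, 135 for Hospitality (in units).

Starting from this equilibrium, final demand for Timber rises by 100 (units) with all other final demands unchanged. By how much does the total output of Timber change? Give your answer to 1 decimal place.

I − A =
  [   0.65    -0.20]
  [  -0.20     0.95]
det(I−A) = (0.65)(0.95) − (-0.20)(-0.20) = 0.5775
adj(I−A) = [[0.95, 0.20], [0.20, 0.65]]
(I − A)⁻¹ = adj(I−A) / det(I−A) ≈
  [   1.6450     0.3463]
  [   0.3463     1.1255]
Δx = (I − A)⁻¹ Δd with Δd having +100 in the Timber component and 0 elsewhere.
So Δx_T = L_TT · (+100), where L_TT = adj(I−A)_TT / det(I−A) = 0.95 / 0.5775.
Δx_T = 0.95 × (+100) / 0.5775 = 95.00 / 0.5775 ≈ 164.5.

Δx_T = 164.5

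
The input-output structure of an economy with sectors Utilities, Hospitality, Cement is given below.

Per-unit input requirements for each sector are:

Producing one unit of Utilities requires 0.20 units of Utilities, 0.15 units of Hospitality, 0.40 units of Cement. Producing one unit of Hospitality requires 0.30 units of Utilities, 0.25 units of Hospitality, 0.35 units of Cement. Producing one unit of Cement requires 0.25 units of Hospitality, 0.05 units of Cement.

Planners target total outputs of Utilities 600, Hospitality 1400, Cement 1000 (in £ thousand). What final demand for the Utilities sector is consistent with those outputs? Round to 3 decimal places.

d_U = 60.000

I − A =
  [   0.80    -0.30     0.00]
  [  -0.15     0.75    -0.25]
  [  -0.40    -0.35     0.95]
d = (I − A) x:
  d_U = (+0.80)·600 + (-0.30)·1400 + (+0.00)·1000 = 60.000
  d_H = (-0.15)·600 + (+0.75)·1400 + (-0.25)·1000 = 710.000
  d_C = (-0.40)·600 + (-0.35)·1400 + (+0.95)·1000 = 220.000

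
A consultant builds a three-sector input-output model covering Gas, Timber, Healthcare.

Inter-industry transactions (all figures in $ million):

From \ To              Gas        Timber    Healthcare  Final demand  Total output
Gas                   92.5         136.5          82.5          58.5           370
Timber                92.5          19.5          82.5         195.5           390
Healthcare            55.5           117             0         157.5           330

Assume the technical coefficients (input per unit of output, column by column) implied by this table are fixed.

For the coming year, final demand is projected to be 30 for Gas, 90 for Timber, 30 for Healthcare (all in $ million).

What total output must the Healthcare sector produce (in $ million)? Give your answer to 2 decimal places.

Technical coefficients a_ij = z_ij / X_j:
  a_11 = 92.5/370 = 0.25, a_21 = 92.5/370 = 0.25, a_31 = 55.5/370 = 0.15
  a_12 = 136.5/390 = 0.35, a_22 = 19.5/390 = 0.05, a_32 = 117/390 = 0.30
  a_13 = 82.5/330 = 0.25, a_23 = 82.5/330 = 0.25, a_33 = 0/330 = 0.00
I − A =
  [   0.75    -0.35    -0.25]
  [  -0.25     0.95    -0.25]
  [  -0.15    -0.30     1.00]
Cofactors of I−A, C_ij = (−1)^(i+j)·(minor ij) (rows/columns in the sector order above):
  C_11 = (0.95)(1.00) − (-0.25)(-0.30) = 0.8750
  C_12 = −[(-0.25)(1.00) − (-0.25)(-0.15)] = 0.2875
  C_13 = (-0.25)(-0.30) − (0.95)(-0.15) = 0.2175
  C_21 = −[(-0.35)(1.00) − (-0.25)(-0.30)] = 0.4250
  C_22 = (0.75)(1.00) − (-0.25)(-0.15) = 0.7125
  C_23 = −[(0.75)(-0.30) − (-0.35)(-0.15)] = 0.2775
  C_31 = (-0.35)(-0.25) − (-0.25)(0.95) = 0.3250
  C_32 = −[(0.75)(-0.25) − (-0.25)(-0.25)] = 0.2500
  C_33 = (0.75)(0.95) − (-0.35)(-0.25) = 0.6250
det(I−A) = Σ_j (I−A)_1j·C_1j = (0.75)(0.8750) + (-0.35)(0.2875) + (-0.25)(0.2175) = 0.50125
adj(I−A) = Cᵀ =
  [ 0.8750   0.4250   0.3250]
  [ 0.2875   0.7125   0.2500]
  [ 0.2175   0.2775   0.6250]
(I − A)⁻¹ = adj(I−A) / det(I−A) ≈
  [   1.7456     0.8479     0.6484]
  [   0.5736     1.4214     0.4988]
  [   0.4339     0.5536     1.2469]
x = (I − A)⁻¹ d = adj(I−A)·d / det(I−A), with det(I−A) = 0.50125:
  x_1 = (0.8750·30 + 0.4250·90 + 0.3250·30) / 0.50125 = 74.25 / 0.50125 ≈ 148.13
  x_2 = (0.2875·30 + 0.7125·90 + 0.2500·30) / 0.50125 = 80.25 / 0.50125 ≈ 160.10
  x_3 = (0.2175·30 + 0.2775·90 + 0.6250·30) / 0.50125 = 50.25 / 0.50125 ≈ 100.25

x_3 = 100.25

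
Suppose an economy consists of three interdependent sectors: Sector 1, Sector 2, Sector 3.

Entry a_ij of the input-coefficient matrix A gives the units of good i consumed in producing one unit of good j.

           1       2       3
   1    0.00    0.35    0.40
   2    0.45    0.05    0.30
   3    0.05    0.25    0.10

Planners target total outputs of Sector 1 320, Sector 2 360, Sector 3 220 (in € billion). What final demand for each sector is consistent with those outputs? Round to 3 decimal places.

d_1 = 106.000, d_2 = 132.000, d_3 = 92.000

I − A =
  [   1.00    -0.35    -0.40]
  [  -0.45     0.95    -0.30]
  [  -0.05    -0.25     0.90]
d = (I − A) x:
  d_1 = (+1.00)·320 + (-0.35)·360 + (-0.40)·220 = 106.000
  d_2 = (-0.45)·320 + (+0.95)·360 + (-0.30)·220 = 132.000
  d_3 = (-0.05)·320 + (-0.25)·360 + (+0.90)·220 = 92.000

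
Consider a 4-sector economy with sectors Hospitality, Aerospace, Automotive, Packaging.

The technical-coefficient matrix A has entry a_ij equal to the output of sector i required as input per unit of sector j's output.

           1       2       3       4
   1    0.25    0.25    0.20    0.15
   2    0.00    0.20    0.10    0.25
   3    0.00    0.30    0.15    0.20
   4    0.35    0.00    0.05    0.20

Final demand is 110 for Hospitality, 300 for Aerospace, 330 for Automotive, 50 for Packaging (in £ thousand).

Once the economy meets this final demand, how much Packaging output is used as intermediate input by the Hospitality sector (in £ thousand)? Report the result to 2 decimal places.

z_41 = 206.68

I − A =
  [   0.75    -0.25    -0.20    -0.15]
  [   0.00     0.80    -0.10    -0.25]
  [   0.00    -0.30     0.85    -0.20]
  [  -0.35     0.00    -0.05     0.80]
Compute the cofactors C_ij = (−1)^(i+j)·(3×3 minor ij) of I−A; the adjugate is their transpose:
adj(I−A) = Cᵀ =
  [ 0.508250   0.217750   0.157125   0.202625]
  [ 0.081375   0.443875   0.081625   0.174375]
  [ 0.082250   0.181750   0.416125   0.176250]
  [ 0.227500   0.106625   0.094750   0.487500]
det(I−A) = Σ_j (I−A)_1j·C_1j = (0.75)(0.508250) + (-0.25)(0.081375) + (-0.20)(0.082250) + (-0.15)(0.227500) = 0.31026875
(I − A)⁻¹ = adj(I−A) / det(I−A) ≈
  [   1.6381     0.7018     0.5064     0.6531]
  [   0.2623     1.4306     0.2631     0.5620]
  [   0.2651     0.5858     1.3412     0.5681]
  [   0.7332     0.3437     0.3054     1.5712]
First solve x = (I − A)⁻¹ d = adj(I−A)·d / det(I−A); in particular x_1 = (0.508250·110 + 0.217750·300 + 0.157125·330 + 0.202625·50) / 0.31026875 = 183.215 / 0.31026875 ≈ 590.5042.
Intermediate flow from 4 to 1: z_41 = a_41 · x_1 = 0.35 × 183.215 / 0.31026875 = 64.12525 / 0.31026875 ≈ 206.68.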